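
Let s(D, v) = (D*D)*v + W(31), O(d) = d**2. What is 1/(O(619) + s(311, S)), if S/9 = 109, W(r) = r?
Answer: 1/95266493 ≈ 1.0497e-8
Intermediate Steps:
S = 981 (S = 9*109 = 981)
s(D, v) = 31 + v*D**2 (s(D, v) = (D*D)*v + 31 = D**2*v + 31 = v*D**2 + 31 = 31 + v*D**2)
1/(O(619) + s(311, S)) = 1/(619**2 + (31 + 981*311**2)) = 1/(383161 + (31 + 981*96721)) = 1/(383161 + (31 + 94883301)) = 1/(383161 + 94883332) = 1/95266493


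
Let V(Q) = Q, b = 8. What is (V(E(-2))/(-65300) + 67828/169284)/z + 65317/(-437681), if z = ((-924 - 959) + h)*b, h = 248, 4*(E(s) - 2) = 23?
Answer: -9446092137805926769/63284088861426096000 ≈ -0.14926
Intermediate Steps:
E(s) = 31/4 (E(s) = 2 + (¼)*23 = 2 + 23/4 = 31/4)
z = -13080 (z = ((-924 - 959) + 248)*8 = (-1883 + 248)*8 = -1635*8 = -13080)
(V(E(-2))/(-65300) + 67828/169284)/z + 65317/(-437681) = ((31/4)/(-65300) + 67828/169284)/(-13080) + 65317/(-437681) = ((31/4)*(-1/65300) + 67828*(1/169284))*(-1/13080) + 65317*(-1/437681) = (-31/261200 + 16957/42321)*(-1/13080) - 65317/437681 = (4427856449/11054245200)*(-1/13080) - 65317/437681 = -4427856449/144589527216000 - 65317/437681 = -9446092137805926769/63284088861426096000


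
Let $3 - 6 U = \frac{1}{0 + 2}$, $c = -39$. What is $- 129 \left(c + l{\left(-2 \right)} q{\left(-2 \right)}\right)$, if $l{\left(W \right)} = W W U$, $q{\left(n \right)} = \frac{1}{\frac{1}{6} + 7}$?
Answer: $5001$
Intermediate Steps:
$U = \frac{5}{12}$ ($U = \frac{1}{2} - \frac{1}{6 \left(0 + 2\right)} = \frac{1}{2} - \frac{1}{6 \cdot 2} = \frac{1}{2} - \frac{1}{12} = \frac{5}{12} \approx 0.41667$)
$q{\left(n \right)} = \frac{6}{43}$ ($q{\left(n \right)} = \frac{1}{\frac{1}{6} + 7} = \frac{1}{\frac{43}{6}} = \frac{6}{43}$)
$l{\left(W \right)} = \frac{5 W^{2}}{12}$ ($l{\left(W \right)} = W W \frac{5}{12} = W^{2} \cdot \frac{5}{12} = \frac{5 W^{2}}{12}$)
$- 129 \left(c + l{\left(-2 \right)} q{\left(-2 \right)}\right) = - 129 \left(-39 + \frac{5 \left(-2\right)^{2}}{12} \cdot \frac{6}{43}\right) = - 129 \left(-39 + \frac{5}{12} \cdot 4 \cdot \frac{6}{43}\right) = - 129 \left(-39 + \frac{5}{3} \cdot \frac{6}{43}\right) = - 129 \left(-39 + \frac{10}{43}\right) = \left(-129\right) \left(- \frac{1667}{43}\right) = 5001$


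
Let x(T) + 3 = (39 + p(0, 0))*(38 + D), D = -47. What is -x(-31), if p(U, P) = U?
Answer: 354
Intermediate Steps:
x(T) = -354 (x(T) = -3 + (39 + 0)*(38 - 47) = -3 + 39*(-9) = -3 - 351 = -354)
-x(-31) = -1*(-354) = 354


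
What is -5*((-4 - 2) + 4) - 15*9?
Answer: -125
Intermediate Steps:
-5*((-4 - 2) + 4) - 15*9 = -5*(-6 + 4) - 135 = -5*(-2) - 135 = 10 - 135 = -125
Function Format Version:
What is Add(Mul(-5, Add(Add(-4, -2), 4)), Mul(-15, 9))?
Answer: -125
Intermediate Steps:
Add(Mul(-5, Add(Add(-4, -2), 4)), Mul(-15, 9)) = Add(Mul(-5, Add(-6, 4)), -135) = Add(Mul(-5, -2), -135) = Add(10, -135) = -125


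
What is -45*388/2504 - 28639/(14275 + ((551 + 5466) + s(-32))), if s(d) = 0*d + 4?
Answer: -53260027/6352648 ≈ -8.3839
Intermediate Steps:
s(d) = 4 (s(d) = 0 + 4 = 4)
-45*388/2504 - 28639/(14275 + ((551 + 5466) + s(-32))) = -45*388/2504 - 28639/(14275 + ((551 + 5466) + 4)) = -17460*1/2504 - 28639/(14275 + (6017 + 4)) = -4365/626 - 28639/(14275 + 6021) = -4365/626 - 28639/20296 = -53260027/6352648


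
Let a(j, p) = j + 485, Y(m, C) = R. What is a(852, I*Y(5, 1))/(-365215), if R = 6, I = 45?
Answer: -1337/365215 ≈ -0.0036609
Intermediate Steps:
Y(m, C) = 6
a(j, p) = 485 + j
a(852, I*Y(5, 1))/(-365215) = (485 + 852)/(-365215) = 1337*(-1/365215) = -1337/365215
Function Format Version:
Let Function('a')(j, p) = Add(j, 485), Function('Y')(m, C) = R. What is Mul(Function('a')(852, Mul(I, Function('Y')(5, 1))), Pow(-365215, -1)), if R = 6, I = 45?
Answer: Rational(-1337, 365215) ≈ -0.0036609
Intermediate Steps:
Function('Y')(m, C) = 6
Function('a')(j, p) = Add(485, j)
Mul(Function('a')(852, Mul(I, Function('Y')(5, 1))), Pow(-365215, -1)) = Mul(Add(485, 852), Pow(-365215, -1)) = Mul(1337, Rational(-1, 365215)) = Rational(-1337, 365215)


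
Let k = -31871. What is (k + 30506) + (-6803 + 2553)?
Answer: -5615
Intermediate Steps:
(k + 30506) + (-6803 + 2553) = (-31871 + 30506) + (-6803 + 2553) = -1365 - 4250 = -5615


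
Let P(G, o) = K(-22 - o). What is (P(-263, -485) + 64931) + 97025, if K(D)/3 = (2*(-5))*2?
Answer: 161896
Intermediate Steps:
K(D) = -60 (K(D) = 3*((2*(-5))*2) = 3*(-10*2) = 3*(-20) = -60)
P(G, o) = -60
(P(-263, -485) + 64931) + 97025 = (-60 + 64931) + 97025 = 64871 + 97025 = 161896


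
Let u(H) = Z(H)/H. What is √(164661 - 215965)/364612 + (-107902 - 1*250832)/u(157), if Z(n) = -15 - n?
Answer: 28160619/86 + 11*I*√106/182306 ≈ 3.2745e+5 + 0.00062122*I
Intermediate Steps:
u(H) = (-15 - H)/H
√(164661 - 215965)/364612 + (-107902 - 1*250832)/u(157) = √(164661 - 215965)/364612 + (-107902 - 1*250832)/(((-15 - 1*157)/157)) = √(-51304)*(1/364612) + (-107902 - 250832)/(((-15 - 157)/157)) = (22*I*√106)*(1/364612) - 358734/((1/157)*(-172)) = 11*I*√106/182306 - 358734/(-172/157) = 11*I*√106/182306 - 358734*(-157/172) = 11*I*√106/182306 + 28160619/86 = 28160619/86 + 11*I*√106/182306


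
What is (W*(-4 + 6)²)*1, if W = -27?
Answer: -108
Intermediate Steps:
(W*(-4 + 6)²)*1 = -27*(-4 + 6)²*1 = -27*2²*1 = -27*4*1 = -108*1 = -108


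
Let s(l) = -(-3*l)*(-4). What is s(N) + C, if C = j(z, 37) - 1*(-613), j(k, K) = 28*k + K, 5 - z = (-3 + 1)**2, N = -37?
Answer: 1122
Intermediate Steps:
z = 1 (z = 5 - (-3 + 1)**2 = 5 - 1*(-2)**2 = 5 - 1*4 = 5 - 4 = 1)
s(l) = -12*l
j(k, K) = K + 28*k
C = 678 (C = (37 + 28*1) - 1*(-613) = (37 + 28) + 613 = 65 + 613 = 678)
s(N) + C = -12*(-37) + 678 = 444 + 678 = 1122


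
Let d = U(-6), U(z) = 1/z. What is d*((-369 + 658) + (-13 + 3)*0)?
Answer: -289/6 ≈ -48.167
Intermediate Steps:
d = -1/6 (d = 1/(-6) = -1/6 ≈ -0.16667)
d*((-369 + 658) + (-13 + 3)*0) = -((-369 + 658) + (-13 + 3)*0)/6 = -(289 - 10*0)/6 = -(289 + 0)/6 = -1/6*289 = -289/6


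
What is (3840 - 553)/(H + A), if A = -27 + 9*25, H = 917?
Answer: 3287/1115 ≈ 2.9480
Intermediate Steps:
A = 198 (A = -27 + 225 = 198)
(3840 - 553)/(H + A) = (3840 - 553)/(917 + 198) = 3287/1115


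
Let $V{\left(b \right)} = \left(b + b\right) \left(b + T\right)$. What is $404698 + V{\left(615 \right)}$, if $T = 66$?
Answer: $1242328$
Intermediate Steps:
$V{\left(b \right)} = 2 b \left(66 + b\right)$ ($V{\left(b \right)} = \left(b + b\right) \left(b + 66\right) = 2 b \left(66 + b\right)$)
$404698 + V{\left(615 \right)} = 404698 + 2 \cdot 615 \left(66 + 615\right) = 404698 + 2 \cdot 615 \cdot 681 = 404698 + 837630 = 1242328$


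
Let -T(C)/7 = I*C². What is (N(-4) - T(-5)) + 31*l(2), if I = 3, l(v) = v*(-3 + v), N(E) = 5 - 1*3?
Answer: 465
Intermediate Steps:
N(E) = 2 (N(E) = 5 - 3 = 2)
T(C) = -21*C²
(N(-4) - T(-5)) + 31*l(2) = (2 - (-21)*(-5)²) + 31*(2*(-3 + 2)) = (2 - (-21)*25) + 31*(2*(-1)) = (2 - 1*(-525)) + 31*(-2) = (2 + 525) - 62 = 527 - 62 = 465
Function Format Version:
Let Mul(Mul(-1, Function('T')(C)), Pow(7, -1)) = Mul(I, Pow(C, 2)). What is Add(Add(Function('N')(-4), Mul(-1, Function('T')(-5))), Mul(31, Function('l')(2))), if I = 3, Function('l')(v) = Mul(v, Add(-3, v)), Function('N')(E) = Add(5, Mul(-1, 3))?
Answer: 465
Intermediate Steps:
Function('N')(E) = 2 (Function('N')(E) = Add(5, -3) = 2)
Function('T')(C) = Mul(-21, Pow(C, 2)) (Function('T')(C) = Mul(-7, Mul(3, Pow(C, 2))) = Mul(-21, Pow(C, 2)))
Add(Add(Function('N')(-4), Mul(-1, Function('T')(-5))), Mul(31, Function('l')(2))) = Add(Add(2, Mul(-1, Mul(-21, Pow(-5, 2)))), Mul(31, Mul(2, Add(-3, 2)))) = Add(Add(2, Mul(-1, Mul(-21, 25))), Mul(31, Mul(2, -1))) = Add(Add(2, Mul(-1, -525)), Mul(31, -2)) = Add(Add(2, 525), -62) = Add(527, -62) = 465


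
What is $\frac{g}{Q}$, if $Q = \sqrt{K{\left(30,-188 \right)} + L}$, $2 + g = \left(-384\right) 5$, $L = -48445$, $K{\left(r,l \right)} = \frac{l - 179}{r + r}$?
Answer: $\frac{3844 i \sqrt{43606005}}{2907067} \approx 8.7318 i$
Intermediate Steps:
$K{\left(r,l \right)} = \frac{-179 + l}{2 r}$
$g = -1922$ ($g = -2 - 1920 = -1922$)
$Q = \frac{i \sqrt{43606005}}{30}$ ($Q = \sqrt{\frac{-179 - 188}{2 \cdot 30} - 48445} = \sqrt{\frac{1}{2} \cdot \frac{1}{30} \left(-367\right) - 48445} = \sqrt{- \frac{367}{60} - 48445} = \sqrt{- \frac{2907067}{60}} = \frac{i \sqrt{43606005}}{30} \approx 220.12 i$)
$\frac{g}{Q} = - \frac{1922}{\frac{1}{30} i \sqrt{43606005}} = - 1922 \left(- \frac{2 i \sqrt{43606005}}{2907067}\right) = \frac{3844 i \sqrt{43606005}}{2907067}$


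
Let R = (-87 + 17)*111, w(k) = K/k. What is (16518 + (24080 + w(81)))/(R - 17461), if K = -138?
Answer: -1096100/681237 ≈ -1.6090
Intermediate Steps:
w(k) = -138/k
R = -7770 (R = -70*111 = -7770)
(16518 + (24080 + w(81)))/(R - 17461) = (16518 + (24080 - 138/81))/(-7770 - 17461) = (16518 + (24080 - 138*1/81))/(-25231) = (16518 + (24080 - 46/27))*(-1/25231) = (16518 + 650114/27)*(-1/25231) = (1096100/27)*(-1/25231) = -1096100/681237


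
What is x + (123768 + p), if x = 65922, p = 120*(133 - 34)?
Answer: 201570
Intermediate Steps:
p = 11880 (p = 120*99 = 11880)
x + (123768 + p) = 65922 + (123768 + 11880) = 65922 + 135648 = 201570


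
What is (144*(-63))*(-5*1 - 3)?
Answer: 72576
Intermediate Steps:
(144*(-63))*(-5*1 - 3) = -9072*(-5 - 3) = -9072*(-8) = 72576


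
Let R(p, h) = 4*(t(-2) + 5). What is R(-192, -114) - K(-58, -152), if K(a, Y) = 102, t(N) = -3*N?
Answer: -58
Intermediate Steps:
R(p, h) = 44 (R(p, h) = 4*(-3*(-2) + 5) = 4*(6 + 5) = 4*11 = 44)
R(-192, -114) - K(-58, -152) = 44 - 1*102 = 44 - 102 = -58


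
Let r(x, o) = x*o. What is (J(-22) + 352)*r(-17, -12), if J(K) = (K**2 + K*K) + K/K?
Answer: 269484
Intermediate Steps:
r(x, o) = o*x
J(K) = 1 + 2*K**2 (J(K) = (K**2 + K**2) + 1 = 2*K**2 + 1 = 1 + 2*K**2)
(J(-22) + 352)*r(-17, -12) = ((1 + 2*(-22)**2) + 352)*(-12*(-17)) = ((1 + 2*484) + 352)*204 = ((1 + 968) + 352)*204 = (969 + 352)*204 = 1321*204 = 269484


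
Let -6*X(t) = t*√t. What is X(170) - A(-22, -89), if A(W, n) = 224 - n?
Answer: -313 - 85*√170/3 ≈ -682.42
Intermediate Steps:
X(t) = -t^(3/2)/6 (X(t) = -t*√t/6 = -t^(3/2)/6)
X(170) - A(-22, -89) = -85*√170/3 - (224 - 1*(-89)) = -85*√170/3 - (224 + 89) = -85*√170/3 - 1*313 = -85*√170/3 - 313 = -313 - 85*√170/3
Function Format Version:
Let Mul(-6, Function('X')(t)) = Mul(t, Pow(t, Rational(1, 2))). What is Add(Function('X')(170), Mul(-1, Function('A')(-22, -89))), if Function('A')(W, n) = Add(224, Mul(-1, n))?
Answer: Add(-313, Mul(Rational(-85, 3), Pow(170, Rational(1, 2)))) ≈ -682.42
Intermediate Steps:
Function('X')(t) = Mul(Rational(-1, 6), Pow(t, Rational(3, 2))) (Function('X')(t) = Mul(Rational(-1, 6), Mul(t, Pow(t, Rational(1, 2)))) = Mul(Rational(-1, 6), Pow(t, Rational(3, 2))))
Add(Function('X')(170), Mul(-1, Function('A')(-22, -89))) = Add(Mul(Rational(-1, 6), Pow(170, Rational(3, 2))), Mul(-1, Add(224, Mul(-1, -89)))) = Add(Mul(Rational(-1, 6), Mul(170, Pow(170, Rational(1, 2)))), Mul(-1, Add(224, 89))) = Add(Mul(Rational(-85, 3), Pow(170, Rational(1, 2))), Mul(-1, 313)) = Add(Mul(Rational(-85, 3), Pow(170, Rational(1, 2))), -313) = Add(-313, Mul(Rational(-85, 3), Pow(170, Rational(1, 2))))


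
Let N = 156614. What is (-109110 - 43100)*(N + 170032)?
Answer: -49718787660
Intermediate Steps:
(-109110 - 43100)*(N + 170032) = (-109110 - 43100)*(156614 + 170032) = -152210*326646 = -49718787660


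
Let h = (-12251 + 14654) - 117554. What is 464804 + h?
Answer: 349653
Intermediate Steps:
h = -115151 (h = 2403 - 117554 = -115151)
464804 + h = 464804 - 115151 = 349653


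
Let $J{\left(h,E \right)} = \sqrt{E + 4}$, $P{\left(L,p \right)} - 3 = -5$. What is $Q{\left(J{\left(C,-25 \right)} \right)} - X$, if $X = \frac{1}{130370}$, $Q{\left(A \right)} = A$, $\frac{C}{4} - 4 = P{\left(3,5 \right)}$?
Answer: $- \frac{1}{130370} + i \sqrt{21} \approx -7.6705 \cdot 10^{-6} + 4.5826 i$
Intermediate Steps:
$P{\left(L,p \right)} = -2$ ($P{\left(L,p \right)} = 3 - 5 = -2$)
$C = 8$ ($C = 16 + 4 \left(-2\right) = 16 - 8 = 8$)
$J{\left(h,E \right)} = \sqrt{4 + E}$
$X = \frac{1}{130370} \approx 7.6705 \cdot 10^{-6}$
$Q{\left(J{\left(C,-25 \right)} \right)} - X = \sqrt{4 - 25} - \frac{1}{130370} = \sqrt{-21} - \frac{1}{130370} = i \sqrt{21} - \frac{1}{130370} = - \frac{1}{130370} + i \sqrt{21}$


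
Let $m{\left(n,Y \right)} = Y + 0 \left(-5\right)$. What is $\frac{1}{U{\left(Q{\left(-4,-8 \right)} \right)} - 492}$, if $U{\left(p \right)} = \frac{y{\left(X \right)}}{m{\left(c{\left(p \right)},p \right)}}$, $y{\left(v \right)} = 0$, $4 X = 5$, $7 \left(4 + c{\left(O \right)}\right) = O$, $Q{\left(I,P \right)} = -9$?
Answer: $- \frac{1}{492} \approx -0.0020325$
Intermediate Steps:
$c{\left(O \right)} = -4 + \frac{O}{7}$
$X = \frac{5}{4}$ ($X = \frac{1}{4} \cdot 5 = \frac{5}{4} \approx 1.25$)
$m{\left(n,Y \right)} = Y$ ($m{\left(n,Y \right)} = Y + 0 = Y$)
$U{\left(p \right)} = 0$ ($U{\left(p \right)} = \frac{0}{p} = 0$)
$\frac{1}{U{\left(Q{\left(-4,-8 \right)} \right)} - 492} = \frac{1}{0 - 492} = \frac{1}{-492} = - \frac{1}{492}$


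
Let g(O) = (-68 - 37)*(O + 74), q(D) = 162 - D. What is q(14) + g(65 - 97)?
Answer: -4262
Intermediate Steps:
g(O) = -7770 - 105*O (g(O) = -105*(74 + O) = -7770 - 105*O)
q(14) + g(65 - 97) = (162 - 1*14) + (-7770 - 105*(65 - 97)) = (162 - 14) + (-7770 - 105*(-32)) = 148 + (-7770 + 3360) = 148 - 4410 = -4262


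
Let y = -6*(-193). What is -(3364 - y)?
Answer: -2206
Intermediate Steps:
y = 1158
-(3364 - y) = -(3364 - 1*1158) = -(3364 - 1158) = -1*2206 = -2206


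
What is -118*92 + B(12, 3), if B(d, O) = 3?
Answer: -10853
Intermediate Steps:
-118*92 + B(12, 3) = -118*92 + 3 = -10856 + 3 = -10853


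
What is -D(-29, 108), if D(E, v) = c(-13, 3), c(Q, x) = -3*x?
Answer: 9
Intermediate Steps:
D(E, v) = -9 (D(E, v) = -3*3 = -9)
-D(-29, 108) = -1*(-9) = 9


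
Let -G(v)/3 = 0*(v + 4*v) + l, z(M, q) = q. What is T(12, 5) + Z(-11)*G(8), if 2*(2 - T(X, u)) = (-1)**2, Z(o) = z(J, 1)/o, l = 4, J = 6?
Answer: 57/22 ≈ 2.5909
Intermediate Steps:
Z(o) = 1/o
T(X, u) = 3/2 (T(X, u) = 2 - 1/2*(-1)**2 = 2 - 1/2*1 = 2 - 1/2 = 3/2)
G(v) = -12 (G(v) = -3*(0*(v + 4*v) + 4) = -3*(0*(5*v) + 4) = -3*(0 + 4) = -3*4 = -12)
T(12, 5) + Z(-11)*G(8) = 3/2 - 12/(-11) = 3/2 - 1/11*(-12) = 3/2 + 12/11 = 57/22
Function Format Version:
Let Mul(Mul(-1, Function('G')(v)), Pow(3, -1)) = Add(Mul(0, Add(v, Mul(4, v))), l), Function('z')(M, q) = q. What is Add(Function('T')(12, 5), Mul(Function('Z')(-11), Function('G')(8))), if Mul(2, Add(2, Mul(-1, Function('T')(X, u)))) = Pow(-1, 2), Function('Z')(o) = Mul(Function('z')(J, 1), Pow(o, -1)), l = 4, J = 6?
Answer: Rational(57, 22) ≈ 2.5909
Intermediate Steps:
Function('Z')(o) = Pow(o, -1) (Function('Z')(o) = Mul(1, Pow(o, -1)) = Pow(o, -1))
Function('T')(X, u) = Rational(3, 2) (Function('T')(X, u) = Add(2, Mul(Rational(-1, 2), Pow(-1, 2))) = Add(2, Mul(Rational(-1, 2), 1)) = Add(2, Rational(-1, 2)) = Rational(3, 2))
Function('G')(v) = -12 (Function('G')(v) = Mul(-3, Add(Mul(0, Add(v, Mul(4, v))), 4)) = Mul(-3, Add(Mul(0, Mul(5, v)), 4)) = Mul(-3, Add(0, 4)) = Mul(-3, 4) = -12)
Add(Function('T')(12, 5), Mul(Function('Z')(-11), Function('G')(8))) = Add(Rational(3, 2), Mul(Pow(-11, -1), -12)) = Add(Rational(3, 2), Mul(Rational(-1, 11), -12)) = Add(Rational(3, 2), Rational(12, 11)) = Rational(57, 22)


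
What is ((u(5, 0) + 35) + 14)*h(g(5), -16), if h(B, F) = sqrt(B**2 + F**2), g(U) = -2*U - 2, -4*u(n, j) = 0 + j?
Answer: 980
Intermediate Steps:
u(n, j) = -j/4 (u(n, j) = -(0 + j)/4 = -j/4)
g(U) = -2 - 2*U
((u(5, 0) + 35) + 14)*h(g(5), -16) = ((-1/4*0 + 35) + 14)*sqrt((-2 - 2*5)**2 + (-16)**2) = ((0 + 35) + 14)*sqrt((-2 - 10)**2 + 256) = (35 + 14)*sqrt((-12)**2 + 256) = 49*sqrt(144 + 256) = 49*sqrt(400) = 49*20 = 980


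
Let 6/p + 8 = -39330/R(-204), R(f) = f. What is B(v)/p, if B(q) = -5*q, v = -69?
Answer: 722545/68 ≈ 10626.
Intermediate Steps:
p = 204/6283 (p = 6/(-8 - 39330/(-204)) = 6/(-8 - 39330*(-1/204)) = 6/(-8 + 6555/34) = 6/(6283/34) = 6*(34/6283) = 204/6283 ≈ 0.032469)
B(v)/p = (-5*(-69))/(204/6283) = 345*(6283/204) = 722545/68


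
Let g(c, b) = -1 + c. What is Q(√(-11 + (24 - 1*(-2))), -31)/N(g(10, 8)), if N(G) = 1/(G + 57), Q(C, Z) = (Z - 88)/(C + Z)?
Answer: 11067/43 + 357*√15/43 ≈ 289.53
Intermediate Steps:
Q(C, Z) = (-88 + Z)/(C + Z)
N(G) = 1/(57 + G)
Q(√(-11 + (24 - 1*(-2))), -31)/N(g(10, 8)) = ((-88 - 31)/(√(-11 + (24 - 1*(-2))) - 31))/(1/(57 + (-1 + 10))) = (-119/(√(-11 + (24 + 2)) - 31))/(1/(57 + 9)) = (-119/(√(-11 + 26) - 31))/(1/66) = (-119/(√15 - 31))/(1/66) = (-119/(-31 + √15))*66 = -119/(-31 + √15)*66 = -7854/(-31 + √15)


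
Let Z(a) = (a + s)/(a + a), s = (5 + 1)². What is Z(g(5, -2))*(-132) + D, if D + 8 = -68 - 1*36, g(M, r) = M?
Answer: -3266/5 ≈ -653.20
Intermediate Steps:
D = -112 (D = -8 + (-68 - 1*36) = -8 + (-68 - 36) = -8 - 104 = -112)
s = 36 (s = 6² = 36)
Z(a) = (36 + a)/(2*a) (Z(a) = (a + 36)/(a + a) = (36 + a)/((2*a)) = (36 + a)*(1/(2*a)) = (36 + a)/(2*a))
Z(g(5, -2))*(-132) + D = ((½)*(36 + 5)/5)*(-132) - 112 = ((½)*(⅕)*41)*(-132) - 112 = (41/10)*(-132) - 112 = -2706/5 - 112 = -3266/5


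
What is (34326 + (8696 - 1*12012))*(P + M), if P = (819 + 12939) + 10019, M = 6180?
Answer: 928966570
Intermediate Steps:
P = 23777 (P = 13758 + 10019 = 23777)
(34326 + (8696 - 1*12012))*(P + M) = (34326 + (8696 - 1*12012))*(23777 + 6180) = (34326 + (8696 - 12012))*29957 = (34326 - 3316)*29957 = 31010*29957 = 928966570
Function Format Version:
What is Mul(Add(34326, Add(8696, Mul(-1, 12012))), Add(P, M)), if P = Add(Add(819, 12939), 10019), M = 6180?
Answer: 928966570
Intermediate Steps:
P = 23777 (P = Add(13758, 10019) = 23777)
Mul(Add(34326, Add(8696, Mul(-1, 12012))), Add(P, M)) = Mul(Add(34326, Add(8696, Mul(-1, 12012))), Add(23777, 6180)) = Mul(Add(34326, Add(8696, -12012)), 29957) = Mul(Add(34326, -3316), 29957) = Mul(31010, 29957) = 928966570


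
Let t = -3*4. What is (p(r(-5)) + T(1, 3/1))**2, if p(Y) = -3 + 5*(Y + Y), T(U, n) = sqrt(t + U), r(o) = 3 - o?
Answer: (77 + I*sqrt(11))**2 ≈ 5918.0 + 510.76*I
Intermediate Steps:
t = -12
T(U, n) = sqrt(-12 + U)
p(Y) = -3 + 10*Y (p(Y) = -3 + 5*(2*Y) = -3 + 10*Y)
(p(r(-5)) + T(1, 3/1))**2 = ((-3 + 10*(3 - 1*(-5))) + sqrt(-12 + 1))**2 = ((-3 + 10*(3 + 5)) + sqrt(-11))**2 = ((-3 + 10*8) + I*sqrt(11))**2 = ((-3 + 80) + I*sqrt(11))**2 = (77 + I*sqrt(11))**2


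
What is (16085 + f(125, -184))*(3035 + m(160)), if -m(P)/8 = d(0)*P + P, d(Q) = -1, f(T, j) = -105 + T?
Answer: 48878675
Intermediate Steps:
m(P) = 0 (m(P) = -8*(-P + P) = -8*0 = 0)
(16085 + f(125, -184))*(3035 + m(160)) = (16085 + (-105 + 125))*(3035 + 0) = (16085 + 20)*3035 = 16105*3035 = 48878675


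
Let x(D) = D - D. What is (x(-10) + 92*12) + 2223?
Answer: 3327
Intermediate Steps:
x(D) = 0
(x(-10) + 92*12) + 2223 = (0 + 92*12) + 2223 = (0 + 1104) + 2223 = 1104 + 2223 = 3327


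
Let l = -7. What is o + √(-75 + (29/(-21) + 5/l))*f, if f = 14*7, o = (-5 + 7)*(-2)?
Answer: -4 + 14*I*√33999/3 ≈ -4.0 + 860.48*I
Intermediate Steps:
o = -4 (o = 2*(-2) = -4)
f = 98
o + √(-75 + (29/(-21) + 5/l))*f = -4 + √(-75 + (29/(-21) + 5/(-7)))*98 = -4 + √(-75 + (29*(-1/21) + 5*(-⅐)))*98 = -4 + √(-75 + (-29/21 - 5/7))*98 = -4 + √(-75 - 44/21)*98 = -4 + √(-1619/21)*98 = -4 + (I*√33999/21)*98 = -4 + 14*I*√33999/3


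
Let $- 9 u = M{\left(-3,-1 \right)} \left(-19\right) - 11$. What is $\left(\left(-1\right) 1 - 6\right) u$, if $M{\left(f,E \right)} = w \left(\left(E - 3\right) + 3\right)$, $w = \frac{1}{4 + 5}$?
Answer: $- \frac{560}{81} \approx -6.9136$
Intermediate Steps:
$w = \frac{1}{9} \approx 0.11111$
$M{\left(f,E \right)} = \frac{E}{9}$ ($M{\left(f,E \right)} = \frac{\left(E - 3\right) + 3}{9} = \frac{\left(-3 + E\right) + 3}{9} = \frac{E}{9}$)
$u = \frac{80}{81}$ ($u = - \frac{\frac{1}{9} \left(-1\right) \left(-19\right) - 11}{9} = - \frac{\left(- \frac{1}{9}\right) \left(-19\right) - 11}{9} = - \frac{\frac{19}{9} - 11}{9} = \left(- \frac{1}{9}\right) \left(- \frac{80}{9}\right) = \frac{80}{81} \approx 0.98765$)
$\left(\left(-1\right) 1 - 6\right) u = \left(\left(-1\right) 1 - 6\right) \frac{80}{81} = \left(-1 - 6\right) \frac{80}{81} = \left(-7\right) \frac{80}{81} = - \frac{560}{81}$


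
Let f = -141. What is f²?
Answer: 19881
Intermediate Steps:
f² = (-141)² = 19881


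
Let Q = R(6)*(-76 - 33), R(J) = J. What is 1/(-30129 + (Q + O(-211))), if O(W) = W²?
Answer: 1/13738 ≈ 7.2791e-5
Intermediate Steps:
Q = -654 (Q = 6*(-76 - 33) = 6*(-109) = -654)
1/(-30129 + (Q + O(-211))) = 1/(-30129 + (-654 + (-211)²)) = 1/(-30129 + (-654 + 44521)) = 1/(-30129 + 43867) = 1/13738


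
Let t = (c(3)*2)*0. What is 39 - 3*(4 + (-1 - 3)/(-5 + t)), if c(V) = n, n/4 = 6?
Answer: 123/5 ≈ 24.600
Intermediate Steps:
n = 24 (n = 4*6 = 24)
c(V) = 24
t = 0 (t = (24*2)*0 = 48*0 = 0)
39 - 3*(4 + (-1 - 3)/(-5 + t)) = 39 - 3*(4 + (-1 - 3)/(-5 + 0)) = 39 - 3*(4 - 4/(-5)) = 39 - 3*(4 - 4*(-1/5)) = 39 - 3*(4 + 4/5) = 39 - 3*24/5 = 39 - 72/5 = 123/5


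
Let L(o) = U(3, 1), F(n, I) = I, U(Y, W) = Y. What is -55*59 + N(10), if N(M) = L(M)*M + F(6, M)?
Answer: -3205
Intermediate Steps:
L(o) = 3
N(M) = 4*M (N(M) = 3*M + M = 4*M)
-55*59 + N(10) = -55*59 + 4*10 = -3245 + 40 = -3205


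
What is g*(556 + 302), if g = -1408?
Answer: -1208064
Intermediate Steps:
g*(556 + 302) = -1408*(556 + 302) = -1408*858 = -1208064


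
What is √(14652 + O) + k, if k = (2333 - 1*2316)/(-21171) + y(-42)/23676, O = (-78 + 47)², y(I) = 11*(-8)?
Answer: -188795/41770383 + √15613 ≈ 124.95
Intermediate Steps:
y(I) = -88
O = 961 (O = (-31)² = 961)
k = -188795/41770383 (k = (2333 - 1*2316)/(-21171) - 88/23676 = (2333 - 2316)*(-1/21171) - 88*1/23676 = 17*(-1/21171) - 22/5919 = -17/21171 - 22/5919 = -188795/41770383 ≈ -0.0045198)
√(14652 + O) + k = √(14652 + 961) - 188795/41770383 = √15613 - 188795/41770383 = -188795/41770383 + √15613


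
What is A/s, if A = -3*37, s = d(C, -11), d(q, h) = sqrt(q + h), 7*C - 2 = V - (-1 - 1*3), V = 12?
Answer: 111*I*sqrt(413)/59 ≈ 38.234*I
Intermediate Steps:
C = 18/7 (C = 2/7 + (12 - (-1 - 1*3))/7 = 2/7 + (12 - (-1 - 3))/7 = 2/7 + (12 - 1*(-4))/7 = 2/7 + (12 + 4)/7 = 2/7 + (1/7)*16 = 2/7 + 16/7 = 18/7 ≈ 2.5714)
d(q, h) = sqrt(h + q)
s = I*sqrt(413)/7 (s = sqrt(-11 + 18/7) = sqrt(-59/7) = I*sqrt(413)/7 ≈ 2.9032*I)
A = -111
A/s = -111*(-I*sqrt(413)/59) = -(-111)*I*sqrt(413)/59 = 111*I*sqrt(413)/59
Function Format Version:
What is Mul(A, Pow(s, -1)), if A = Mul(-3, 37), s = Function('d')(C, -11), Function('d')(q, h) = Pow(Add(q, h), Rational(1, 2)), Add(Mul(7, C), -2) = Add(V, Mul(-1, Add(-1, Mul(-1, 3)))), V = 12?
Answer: Mul(Rational(111, 59), I, Pow(413, Rational(1, 2))) ≈ Mul(38.234, I)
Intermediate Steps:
C = Rational(18, 7) (C = Add(Rational(2, 7), Mul(Rational(1, 7), Add(12, Mul(-1, Add(-1, Mul(-1, 3)))))) = Add(Rational(2, 7), Mul(Rational(1, 7), Add(12, Mul(-1, Add(-1, -3))))) = Add(Rational(2, 7), Mul(Rational(1, 7), Add(12, Mul(-1, -4)))) = Add(Rational(2, 7), Mul(Rational(1, 7), Add(12, 4))) = Add(Rational(2, 7), Mul(Rational(1, 7), 16)) = Add(Rational(2, 7), Rational(16, 7)) = Rational(18, 7) ≈ 2.5714)
Function('d')(q, h) = Pow(Add(h, q), Rational(1, 2))
s = Mul(Rational(1, 7), I, Pow(413, Rational(1, 2))) (s = Pow(Add(-11, Rational(18, 7)), Rational(1, 2)) = Pow(Rational(-59, 7), Rational(1, 2)) = Mul(Rational(1, 7), I, Pow(413, Rational(1, 2))) ≈ Mul(2.9032, I))
A = -111
Mul(A, Pow(s, -1)) = Mul(-111, Pow(Mul(Rational(1, 7), I, Pow(413, Rational(1, 2))), -1)) = Mul(-111, Mul(Rational(-1, 59), I, Pow(413, Rational(1, 2)))) = Mul(Rational(111, 59), I, Pow(413, Rational(1, 2)))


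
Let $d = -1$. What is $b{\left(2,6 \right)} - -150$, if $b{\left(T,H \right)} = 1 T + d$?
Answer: $151$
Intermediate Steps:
$b{\left(T,H \right)} = -1 + T$ ($b{\left(T,H \right)} = 1 T - 1 = T - 1 = -1 + T$)
$b{\left(2,6 \right)} - -150 = \left(-1 + 2\right) - -150 = 1 + 150 = 151$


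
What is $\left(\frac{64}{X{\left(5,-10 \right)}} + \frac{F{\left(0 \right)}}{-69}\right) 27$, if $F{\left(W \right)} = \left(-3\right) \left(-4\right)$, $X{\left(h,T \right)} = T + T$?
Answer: $- \frac{10476}{115} \approx -91.096$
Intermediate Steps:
$X{\left(h,T \right)} = 2 T$
$F{\left(W \right)} = 12$
$\left(\frac{64}{X{\left(5,-10 \right)}} + \frac{F{\left(0 \right)}}{-69}\right) 27 = \left(\frac{64}{2 \left(-10\right)} + \frac{12}{-69}\right) 27 = \left(\frac{64}{-20} + 12 \left(- \frac{1}{69}\right)\right) 27 = \left(64 \left(- \frac{1}{20}\right) - \frac{4}{23}\right) 27 = \left(- \frac{16}{5} - \frac{4}{23}\right) 27 = \left(- \frac{388}{115}\right) 27 = - \frac{10476}{115}$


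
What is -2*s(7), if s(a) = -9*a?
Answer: 126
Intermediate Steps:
s(a) = -9*a
-2*s(7) = -(-18)*7 = -2*(-63) = 126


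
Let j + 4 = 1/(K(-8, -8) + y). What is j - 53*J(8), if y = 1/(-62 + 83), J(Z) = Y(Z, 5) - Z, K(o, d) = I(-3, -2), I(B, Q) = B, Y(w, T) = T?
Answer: 9589/62 ≈ 154.66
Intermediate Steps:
K(o, d) = -3
J(Z) = 5 - Z
y = 1/21 ≈ 0.047619
j = -269/62 (j = -4 + 1/(-3 + 1/21) = -4 + 1/(-62/21) = -4 - 21/62 = -269/62 ≈ -4.3387)
j - 53*J(8) = -269/62 - 53*(5 - 1*8) = -269/62 - 53*(5 - 8) = -269/62 - 53*(-3) = -269/62 + 159 = 9589/62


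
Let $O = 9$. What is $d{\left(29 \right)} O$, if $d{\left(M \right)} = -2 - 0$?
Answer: $-18$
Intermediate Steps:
$d{\left(M \right)} = -2$ ($d{\left(M \right)} = -2 + 0 = -2$)
$d{\left(29 \right)} O = \left(-2\right) 9 = -18$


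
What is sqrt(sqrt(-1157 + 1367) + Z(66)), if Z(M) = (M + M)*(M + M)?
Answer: sqrt(17424 + sqrt(210)) ≈ 132.05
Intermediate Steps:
Z(M) = 4*M**2 (Z(M) = (2*M)*(2*M) = 4*M**2)
sqrt(sqrt(-1157 + 1367) + Z(66)) = sqrt(sqrt(-1157 + 1367) + 4*66**2) = sqrt(sqrt(210) + 4*4356) = sqrt(sqrt(210) + 17424) = sqrt(17424 + sqrt(210))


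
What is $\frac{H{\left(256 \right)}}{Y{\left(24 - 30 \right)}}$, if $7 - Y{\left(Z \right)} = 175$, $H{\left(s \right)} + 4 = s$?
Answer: $- \frac{3}{2} \approx -1.5$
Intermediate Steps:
$H{\left(s \right)} = -4 + s$
$Y{\left(Z \right)} = -168$ ($Y{\left(Z \right)} = 7 - 175 = -168$)
$\frac{H{\left(256 \right)}}{Y{\left(24 - 30 \right)}} = \frac{-4 + 256}{-168} = 252 \left(- \frac{1}{168}\right) = - \frac{3}{2}$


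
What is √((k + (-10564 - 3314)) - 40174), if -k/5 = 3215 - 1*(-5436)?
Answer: I*√97307 ≈ 311.94*I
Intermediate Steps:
k = -43255 (k = -5*(3215 - 1*(-5436)) = -5*(3215 + 5436) = -5*8651 = -43255)
√((k + (-10564 - 3314)) - 40174) = √((-43255 + (-10564 - 3314)) - 40174) = √((-43255 - 13878) - 40174) = √(-57133 - 40174) = √(-97307) = I*√97307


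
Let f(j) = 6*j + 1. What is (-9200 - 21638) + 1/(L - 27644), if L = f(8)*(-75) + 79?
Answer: -963379121/31240 ≈ -30838.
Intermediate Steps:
f(j) = 1 + 6*j
L = -3596 (L = (1 + 6*8)*(-75) + 79 = (1 + 48)*(-75) + 79 = 49*(-75) + 79 = -3675 + 79 = -3596)
(-9200 - 21638) + 1/(L - 27644) = (-9200 - 21638) + 1/(-3596 - 27644) = -30838 + 1/(-31240) = -30838 - 1/31240 = -963379121/31240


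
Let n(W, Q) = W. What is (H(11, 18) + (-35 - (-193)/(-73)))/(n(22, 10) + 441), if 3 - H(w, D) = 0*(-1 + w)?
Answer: -2529/33799 ≈ -0.074825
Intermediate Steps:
H(w, D) = 3 (H(w, D) = 3 - 0*(-1 + w) = 3 - 1*0 = 3 + 0 = 3)
(H(11, 18) + (-35 - (-193)/(-73)))/(n(22, 10) + 441) = (3 + (-35 - (-193)/(-73)))/(22 + 441) = (3 + (-35 - (-193)*(-1)/73))/463 = (3 + (-35 - 1*193/73))*(1/463) = (3 + (-35 - 193/73))*(1/463) = (3 - 2748/73)*(1/463) = -2529/73*1/463 = -2529/33799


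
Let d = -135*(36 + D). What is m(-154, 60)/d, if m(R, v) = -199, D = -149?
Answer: -199/15255 ≈ -0.013045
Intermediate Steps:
d = 15255 (d = -135*(36 - 149) = -135*(-113) = 15255)
m(-154, 60)/d = -199/15255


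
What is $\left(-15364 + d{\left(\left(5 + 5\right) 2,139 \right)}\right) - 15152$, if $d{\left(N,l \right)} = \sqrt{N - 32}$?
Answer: $-30516 + 2 i \sqrt{3} \approx -30516.0 + 3.4641 i$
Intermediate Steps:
$d{\left(N,l \right)} = \sqrt{-32 + N}$
$\left(-15364 + d{\left(\left(5 + 5\right) 2,139 \right)}\right) - 15152 = \left(-15364 + \sqrt{-32 + \left(5 + 5\right) 2}\right) - 15152 = \left(-15364 + \sqrt{-32 + 10 \cdot 2}\right) - 15152 = \left(-15364 + \sqrt{-32 + 20}\right) - 15152 = \left(-15364 + \sqrt{-12}\right) - 15152 = \left(-15364 + 2 i \sqrt{3}\right) - 15152 = -30516 + 2 i \sqrt{3}$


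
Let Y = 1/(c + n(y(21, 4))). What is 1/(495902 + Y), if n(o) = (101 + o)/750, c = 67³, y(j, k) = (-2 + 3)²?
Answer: 37595392/18643630083709 ≈ 2.0165e-6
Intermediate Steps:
y(j, k) = 1 (y(j, k) = 1² = 1)
c = 300763
n(o) = 101/750 + o/750 (n(o) = (101 + o)*(1/750) = 101/750 + o/750)
Y = 125/37595392 (Y = 1/(300763 + (101/750 + (1/750)*1)) = 1/(300763 + (101/750 + 1/750)) = 1/(300763 + 17/125) = 1/(37595392/125) = 125/37595392 ≈ 3.3249e-6)
1/(495902 + Y) = 1/(495902 + 125/37595392) = 1/(18643630083709/37595392) = 37595392/18643630083709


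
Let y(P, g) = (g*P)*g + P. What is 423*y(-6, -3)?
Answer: -25380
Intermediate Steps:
y(P, g) = P + P*g**2 (y(P, g) = (P*g)*g + P = P*g**2 + P = P + P*g**2)
423*y(-6, -3) = 423*(-6*(1 + (-3)**2)) = 423*(-6*(1 + 9)) = 423*(-6*10) = 423*(-60) = -25380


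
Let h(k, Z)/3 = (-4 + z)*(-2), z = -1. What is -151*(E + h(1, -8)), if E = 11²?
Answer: -22801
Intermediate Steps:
E = 121
h(k, Z) = 30 (h(k, Z) = 3*((-4 - 1)*(-2)) = 3*(-5*(-2)) = 3*10 = 30)
-151*(E + h(1, -8)) = -151*(121 + 30) = -151*151 = -22801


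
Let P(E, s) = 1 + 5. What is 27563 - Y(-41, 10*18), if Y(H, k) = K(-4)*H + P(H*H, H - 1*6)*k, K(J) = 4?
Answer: 26647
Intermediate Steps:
P(E, s) = 6
Y(H, k) = 4*H + 6*k
27563 - Y(-41, 10*18) = 27563 - (4*(-41) + 6*(10*18)) = 27563 - (-164 + 6*180) = 27563 - (-164 + 1080) = 27563 - 1*916 = 27563 - 916 = 26647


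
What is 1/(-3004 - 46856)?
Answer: -1/49860 ≈ -2.0056e-5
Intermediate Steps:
1/(-3004 - 46856) = 1/(-49860) = -1/49860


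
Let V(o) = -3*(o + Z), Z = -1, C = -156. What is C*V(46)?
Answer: 21060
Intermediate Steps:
V(o) = 3 - 3*o (V(o) = -3*(o - 1) = -3*(-1 + o) = 3 - 3*o)
C*V(46) = -156*(3 - 3*46) = -156*(3 - 138) = -156*(-135) = 21060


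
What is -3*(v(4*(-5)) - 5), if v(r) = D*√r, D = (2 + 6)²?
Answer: 15 - 384*I*√5 ≈ 15.0 - 858.65*I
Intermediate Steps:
D = 64 (D = 8² = 64)
v(r) = 64*√r
-3*(v(4*(-5)) - 5) = -3*(64*√(4*(-5)) - 5) = -3*(64*√(-20) - 5) = -3*(64*(2*I*√5) - 5) = -3*(128*I*√5 - 5) = -3*(-5 + 128*I*√5) = 15 - 384*I*√5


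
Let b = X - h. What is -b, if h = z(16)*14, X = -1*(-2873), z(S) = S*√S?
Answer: -1977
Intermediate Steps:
z(S) = S^(3/2)
X = 2873
h = 896 (h = 16^(3/2)*14 = 64*14 = 896)
b = 1977 (b = 2873 - 1*896 = 2873 - 896 = 1977)
-b = -1*1977 = -1977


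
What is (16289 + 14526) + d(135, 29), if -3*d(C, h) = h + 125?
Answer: 92291/3 ≈ 30764.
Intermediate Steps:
d(C, h) = -125/3 - h/3 (d(C, h) = -(h + 125)/3 = -(125 + h)/3 = -125/3 - h/3)
(16289 + 14526) + d(135, 29) = (16289 + 14526) + (-125/3 - 1/3*29) = 30815 + (-125/3 - 29/3) = 30815 - 154/3 = 92291/3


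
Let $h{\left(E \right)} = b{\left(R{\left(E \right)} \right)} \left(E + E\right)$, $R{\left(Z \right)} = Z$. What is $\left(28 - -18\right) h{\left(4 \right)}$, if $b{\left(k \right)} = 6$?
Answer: $2208$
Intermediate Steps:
$h{\left(E \right)} = 12 E$ ($h{\left(E \right)} = 6 \left(E + E\right) = 6 \cdot 2 E = 12 E$)
$\left(28 - -18\right) h{\left(4 \right)} = \left(28 - -18\right) 12 \cdot 4 = \left(28 + 18\right) 48 = 46 \cdot 48 = 2208$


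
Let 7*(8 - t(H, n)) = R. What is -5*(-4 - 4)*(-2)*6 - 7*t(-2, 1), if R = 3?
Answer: -533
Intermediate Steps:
t(H, n) = 53/7 (t(H, n) = 8 - ⅐*3 = 8 - 3/7 = 53/7)
-5*(-4 - 4)*(-2)*6 - 7*t(-2, 1) = -5*(-4 - 4)*(-2)*6 - 7*53/7 = -(-40)*(-2)*6 - 53 = -5*16*6 - 53 = -80*6 - 53 = -480 - 53 = -533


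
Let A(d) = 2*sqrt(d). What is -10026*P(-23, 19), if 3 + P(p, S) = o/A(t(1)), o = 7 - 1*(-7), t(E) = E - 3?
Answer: 30078 + 35091*I*sqrt(2) ≈ 30078.0 + 49626.0*I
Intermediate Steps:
t(E) = -3 + E
o = 14 (o = 7 + 7 = 14)
P(p, S) = -3 - 7*I*sqrt(2)/2 (P(p, S) = -3 + 14/((2*sqrt(-3 + 1))) = -3 + 14/((2*sqrt(-2))) = -3 + 14/((2*(I*sqrt(2)))) = -3 + 14/((2*I*sqrt(2))) = -3 + 14*(-I*sqrt(2)/4) = -3 - 7*I*sqrt(2)/2)
-10026*P(-23, 19) = -10026*(-3 - 7*I*sqrt(2)/2) = 30078 + 35091*I*sqrt(2)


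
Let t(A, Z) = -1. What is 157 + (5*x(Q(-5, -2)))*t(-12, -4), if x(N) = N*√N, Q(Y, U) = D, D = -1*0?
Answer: 157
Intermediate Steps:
D = 0
Q(Y, U) = 0
x(N) = N^(3/2)
157 + (5*x(Q(-5, -2)))*t(-12, -4) = 157 + (5*0^(3/2))*(-1) = 157 + (5*0)*(-1) = 157 + 0*(-1) = 157 + 0 = 157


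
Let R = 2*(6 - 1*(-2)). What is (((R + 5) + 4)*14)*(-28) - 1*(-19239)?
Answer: 9439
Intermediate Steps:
R = 16 (R = 2*(6 + 2) = 2*8 = 16)
(((R + 5) + 4)*14)*(-28) - 1*(-19239) = (((16 + 5) + 4)*14)*(-28) - 1*(-19239) = ((21 + 4)*14)*(-28) + 19239 = (25*14)*(-28) + 19239 = 350*(-28) + 19239 = -9800 + 19239 = 9439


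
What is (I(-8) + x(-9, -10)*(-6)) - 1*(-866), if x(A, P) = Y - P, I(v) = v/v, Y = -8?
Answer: 855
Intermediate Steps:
I(v) = 1
x(A, P) = -8 - P
(I(-8) + x(-9, -10)*(-6)) - 1*(-866) = (1 + (-8 - 1*(-10))*(-6)) - 1*(-866) = (1 + (-8 + 10)*(-6)) + 866 = (1 + 2*(-6)) + 866 = (1 - 12) + 866 = -11 + 866 = 855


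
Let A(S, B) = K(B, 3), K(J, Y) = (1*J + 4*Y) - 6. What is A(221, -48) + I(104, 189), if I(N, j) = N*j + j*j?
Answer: 55335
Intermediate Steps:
K(J, Y) = -6 + J + 4*Y (K(J, Y) = (J + 4*Y) - 6 = -6 + J + 4*Y)
I(N, j) = j² + N*j (I(N, j) = N*j + j² = j² + N*j)
A(S, B) = 6 + B (A(S, B) = -6 + B + 4*3 = -6 + B + 12 = 6 + B)
A(221, -48) + I(104, 189) = (6 - 48) + 189*(104 + 189) = -42 + 189*293 = -42 + 55377 = 55335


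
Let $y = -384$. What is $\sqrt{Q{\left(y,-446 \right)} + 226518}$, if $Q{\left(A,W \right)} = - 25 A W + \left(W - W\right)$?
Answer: $i \sqrt{4055082} \approx 2013.7 i$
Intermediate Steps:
$Q{\left(A,W \right)} = - 25 A W$ ($Q{\left(A,W \right)} = - 25 A W + 0 = - 25 A W$)
$\sqrt{Q{\left(y,-446 \right)} + 226518} = \sqrt{\left(-25\right) \left(-384\right) \left(-446\right) + 226518} = \sqrt{-4281600 + 226518} = \sqrt{-4055082} = i \sqrt{4055082}$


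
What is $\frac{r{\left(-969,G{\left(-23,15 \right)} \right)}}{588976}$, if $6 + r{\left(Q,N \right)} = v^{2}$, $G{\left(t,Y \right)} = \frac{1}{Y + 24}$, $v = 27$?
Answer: $\frac{723}{588976} \approx 0.0012276$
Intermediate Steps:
$G{\left(t,Y \right)} = \frac{1}{24 + Y}$
$r{\left(Q,N \right)} = 723$ ($r{\left(Q,N \right)} = -6 + 27^{2} = -6 + 729 = 723$)
$\frac{r{\left(-969,G{\left(-23,15 \right)} \right)}}{588976} = \frac{723}{588976}$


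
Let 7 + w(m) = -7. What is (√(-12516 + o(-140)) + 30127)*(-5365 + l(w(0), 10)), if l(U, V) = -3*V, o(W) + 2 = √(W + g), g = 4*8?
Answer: -162535165 - 5395*√(-12518 + 6*I*√3) ≈ -1.6254e+8 - 6.0361e+5*I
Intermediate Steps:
g = 32
w(m) = -14 (w(m) = -7 - 7 = -14)
o(W) = -2 + √(32 + W) (o(W) = -2 + √(W + 32) = -2 + √(32 + W))
(√(-12516 + o(-140)) + 30127)*(-5365 + l(w(0), 10)) = (√(-12516 + (-2 + √(32 - 140))) + 30127)*(-5365 - 3*10) = (√(-12516 + (-2 + √(-108))) + 30127)*(-5365 - 30) = (√(-12516 + (-2 + 6*I*√3)) + 30127)*(-5395) = (√(-12518 + 6*I*√3) + 30127)*(-5395) = (30127 + √(-12518 + 6*I*√3))*(-5395) = -162535165 - 5395*√(-12518 + 6*I*√3)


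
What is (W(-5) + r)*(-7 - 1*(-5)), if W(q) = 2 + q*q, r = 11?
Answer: -76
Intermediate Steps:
W(q) = 2 + q²
(W(-5) + r)*(-7 - 1*(-5)) = ((2 + (-5)²) + 11)*(-7 - 1*(-5)) = ((2 + 25) + 11)*(-7 + 5) = (27 + 11)*(-2) = 38*(-2) = -76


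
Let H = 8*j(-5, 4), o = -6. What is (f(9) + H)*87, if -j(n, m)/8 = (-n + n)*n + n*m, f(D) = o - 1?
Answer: 110751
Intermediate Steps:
f(D) = -7 (f(D) = -6 - 1 = -7)
j(n, m) = -8*m*n (j(n, m) = -8*((-n + n)*n + n*m) = -8*(0*n + m*n) = -8*(0 + m*n) = -8*m*n)
H = 1280 (H = 8*(-8*4*(-5)) = 8*160 = 1280)
(f(9) + H)*87 = (-7 + 1280)*87 = 1273*87 = 110751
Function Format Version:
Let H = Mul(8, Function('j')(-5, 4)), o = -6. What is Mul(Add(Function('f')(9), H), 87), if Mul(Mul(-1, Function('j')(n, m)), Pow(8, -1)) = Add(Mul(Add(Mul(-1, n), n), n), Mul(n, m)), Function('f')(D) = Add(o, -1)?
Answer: 110751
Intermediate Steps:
Function('f')(D) = -7 (Function('f')(D) = Add(-6, -1) = -7)
Function('j')(n, m) = Mul(-8, m, n) (Function('j')(n, m) = Mul(-8, Add(Mul(Add(Mul(-1, n), n), n), Mul(n, m))) = Mul(-8, Add(Mul(0, n), Mul(m, n))) = Mul(-8, Add(0, Mul(m, n))) = Mul(-8, Mul(m, n)) = Mul(-8, m, n))
H = 1280 (H = Mul(8, Mul(-8, 4, -5)) = Mul(8, 160) = 1280)
Mul(Add(Function('f')(9), H), 87) = Mul(Add(-7, 1280), 87) = Mul(1273, 87) = 110751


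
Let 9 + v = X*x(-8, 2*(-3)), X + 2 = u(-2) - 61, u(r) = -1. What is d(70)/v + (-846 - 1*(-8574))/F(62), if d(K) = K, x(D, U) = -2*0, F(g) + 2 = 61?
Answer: 65422/531 ≈ 123.21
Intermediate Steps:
F(g) = 59 (F(g) = -2 + 61 = 59)
x(D, U) = 0
X = -64 (X = -2 + (-1 - 61) = -2 - 62 = -64)
v = -9 (v = -9 - 64*0 = -9 + 0 = -9)
d(70)/v + (-846 - 1*(-8574))/F(62) = 70/(-9) + (-846 - 1*(-8574))/59 = 70*(-⅑) + (-846 + 8574)*(1/59) = -70/9 + 7728*(1/59) = -70/9 + 7728/59 = 65422/531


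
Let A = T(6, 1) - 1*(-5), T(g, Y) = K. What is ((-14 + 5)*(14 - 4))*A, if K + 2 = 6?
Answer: -810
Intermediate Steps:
K = 4 (K = -2 + 6 = 4)
T(g, Y) = 4
A = 9 (A = 4 - 1*(-5) = 4 + 5 = 9)
((-14 + 5)*(14 - 4))*A = ((-14 + 5)*(14 - 4))*9 = -9*10*9 = -90*9 = -810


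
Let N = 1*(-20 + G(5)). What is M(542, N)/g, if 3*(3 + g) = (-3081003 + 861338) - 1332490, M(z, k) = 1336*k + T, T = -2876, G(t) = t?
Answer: 17187/888041 ≈ 0.019354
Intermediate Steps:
N = -15 (N = 1*(-20 + 5) = 1*(-15) = -15)
M(z, k) = -2876 + 1336*k (M(z, k) = 1336*k - 2876 = -2876 + 1336*k)
g = -3552164/3 (g = -3 + ((-3081003 + 861338) - 1332490)/3 = -3 + (-2219665 - 1332490)/3 = -3 + (⅓)*(-3552155) = -3 - 3552155/3 = -3552164/3 ≈ -1.1841e+6)
M(542, N)/g = (-2876 + 1336*(-15))/(-3552164/3) = (-2876 - 20040)*(-3/3552164) = -22916*(-3/3552164) = 17187/888041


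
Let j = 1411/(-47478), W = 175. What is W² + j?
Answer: 1454012339/47478 ≈ 30625.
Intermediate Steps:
j = -1411/47478 (j = 1411*(-1/47478) = -1411/47478 ≈ -0.029719)
W² + j = 175² - 1411/47478 = 30625 - 1411/47478 = 1454012339/47478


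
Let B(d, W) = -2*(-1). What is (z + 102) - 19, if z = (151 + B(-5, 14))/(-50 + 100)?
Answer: 4303/50 ≈ 86.060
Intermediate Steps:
B(d, W) = 2
z = 153/50 (z = (151 + 2)/(-50 + 100) = 153/50 ≈ 3.0600)
(z + 102) - 19 = (153/50 + 102) - 19 = 5253/50 - 19 = 4303/50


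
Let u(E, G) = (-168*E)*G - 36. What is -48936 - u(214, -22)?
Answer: -839844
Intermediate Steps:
u(E, G) = -36 - 168*E*G (u(E, G) = -168*E*G - 36 = -36 - 168*E*G)
-48936 - u(214, -22) = -48936 - (-36 - 168*214*(-22)) = -48936 - (-36 + 790944) = -48936 - 1*790908 = -48936 - 790908 = -839844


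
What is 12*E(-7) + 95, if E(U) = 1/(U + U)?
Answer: 659/7 ≈ 94.143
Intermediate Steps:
E(U) = 1/(2*U)
12*E(-7) + 95 = 12*((½)/(-7)) + 95 = 12*((½)*(-⅐)) + 95 = 12*(-1/14) + 95 = -6/7 + 95 = 659/7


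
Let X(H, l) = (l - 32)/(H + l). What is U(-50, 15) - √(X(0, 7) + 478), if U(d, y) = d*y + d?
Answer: -800 - 9*√287/7 ≈ -821.78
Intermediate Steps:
U(d, y) = d + d*y
X(H, l) = (-32 + l)/(H + l)
U(-50, 15) - √(X(0, 7) + 478) = -50*(1 + 15) - √((-32 + 7)/(0 + 7) + 478) = -50*16 - √(-25/7 + 478) = -800 - √((⅐)*(-25) + 478) = -800 - √(-25/7 + 478) = -800 - √(3321/7) = -800 - 9*√287/7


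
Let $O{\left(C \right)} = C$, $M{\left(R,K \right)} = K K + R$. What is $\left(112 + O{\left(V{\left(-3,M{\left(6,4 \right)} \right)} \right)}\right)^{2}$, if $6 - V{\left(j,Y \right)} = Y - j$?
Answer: $8649$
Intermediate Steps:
$M{\left(R,K \right)} = R + K^{2}$ ($M{\left(R,K \right)} = K^{2} + R = R + K^{2}$)
$V{\left(j,Y \right)} = 6 + j - Y$ ($V{\left(j,Y \right)} = 6 - \left(Y - j\right) = 6 + j - Y$)
$\left(112 + O{\left(V{\left(-3,M{\left(6,4 \right)} \right)} \right)}\right)^{2} = \left(112 - 19\right)^{2} = 93^{2} = 8649$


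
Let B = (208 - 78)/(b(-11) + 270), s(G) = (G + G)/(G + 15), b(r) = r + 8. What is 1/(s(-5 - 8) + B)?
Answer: -267/3341 ≈ -0.079916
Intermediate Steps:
b(r) = 8 + r
s(G) = 2*G/(15 + G) (s(G) = (2*G)/(15 + G) = 2*G/(15 + G))
B = 130/267 (B = (208 - 78)/((8 - 11) + 270) = 130/(-3 + 270) = 130/267 ≈ 0.48689)
1/(s(-5 - 8) + B) = 1/(2*(-5 - 8)/(15 + (-5 - 8)) + 130/267) = 1/(2*(-13)/(15 - 13) + 130/267) = 1/(2*(-13)/2 + 130/267) = 1/(2*(-13)*(½) + 130/267) = 1/(-13 + 130/267) = 1/(-3341/267) = -267/3341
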